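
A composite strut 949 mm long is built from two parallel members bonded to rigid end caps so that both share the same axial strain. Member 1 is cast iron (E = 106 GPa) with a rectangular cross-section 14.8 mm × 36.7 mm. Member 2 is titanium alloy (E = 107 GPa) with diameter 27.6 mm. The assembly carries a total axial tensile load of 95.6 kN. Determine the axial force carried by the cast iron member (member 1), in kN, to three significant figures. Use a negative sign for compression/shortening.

A_1 = 543.2 mm².
A_2 = 598.3 mm².
Equal strain + equilibrium ⇒ each member carries load in proportion to AE: A₁E₁ = 57570000 N, A₂E₂ = 64020000 N, ΣAE = 121600000 N.
F₁ = P·A₁E₁/ΣAE = 95600·57570000/121600000 = 45270 N.

45.3 kN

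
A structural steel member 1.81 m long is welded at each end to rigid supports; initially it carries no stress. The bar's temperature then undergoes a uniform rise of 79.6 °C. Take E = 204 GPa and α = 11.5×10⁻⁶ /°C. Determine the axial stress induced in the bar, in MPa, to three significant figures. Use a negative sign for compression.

Free thermal expansion αLΔT = 11.5e-6 · 1810 · 79.6 = 1.657 mm.
The walls impose strain ε = −(1.657)/1810 = -9.1540e-04; σ = Eε = 204000 · -9.1540e-04 = -186.7 MPa.

-187 MPa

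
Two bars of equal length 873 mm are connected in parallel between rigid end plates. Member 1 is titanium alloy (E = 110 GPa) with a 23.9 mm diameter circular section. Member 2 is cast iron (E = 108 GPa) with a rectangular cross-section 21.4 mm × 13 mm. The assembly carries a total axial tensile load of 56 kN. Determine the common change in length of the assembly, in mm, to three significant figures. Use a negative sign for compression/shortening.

A_1 = 448.6 mm².
A_2 = 278.2 mm².
Equal strain + equilibrium ⇒ each member carries load in proportion to AE: A₁E₁ = 49350000 N, A₂E₂ = 30050000 N, ΣAE = 79390000 N.
δ = PL/ΣAE = 56000·873/79390000 = 0.6158 mm.

0.616 mm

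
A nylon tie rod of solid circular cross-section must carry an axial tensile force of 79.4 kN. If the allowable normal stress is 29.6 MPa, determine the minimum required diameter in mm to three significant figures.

58.4 mm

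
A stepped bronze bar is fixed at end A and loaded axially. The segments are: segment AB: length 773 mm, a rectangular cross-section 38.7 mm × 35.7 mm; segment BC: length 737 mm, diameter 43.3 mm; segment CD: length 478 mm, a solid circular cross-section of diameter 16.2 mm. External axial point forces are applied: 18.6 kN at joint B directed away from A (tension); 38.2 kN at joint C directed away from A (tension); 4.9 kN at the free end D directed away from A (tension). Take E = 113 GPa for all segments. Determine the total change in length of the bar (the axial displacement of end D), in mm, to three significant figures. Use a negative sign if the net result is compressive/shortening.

0.597 mm

Internal axial forces (sectioning from the free end, tension +): N_CD = 4.9 kN, N_BC = 43.1 kN, N_AB = 61.7 kN.
A_AB = 1382 mm².
A_BC = 1473 mm².
A_CD = 206.1 mm².
δ_AB = 61700·773/(1382·113000) = 0.3055 mm
δ_BC = 43100·737/(1473·113000) = 0.1909 mm
δ_CD = 4900·478/(206.1·113000) = 0.1006 mm
δ = Σδ_i = 0.597 mm.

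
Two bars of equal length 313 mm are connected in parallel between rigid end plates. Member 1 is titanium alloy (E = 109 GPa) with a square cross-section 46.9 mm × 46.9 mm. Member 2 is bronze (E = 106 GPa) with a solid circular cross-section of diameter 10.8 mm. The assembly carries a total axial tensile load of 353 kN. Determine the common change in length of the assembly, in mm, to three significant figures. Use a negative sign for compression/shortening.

0.443 mm

A_1 = 2200 mm².
A_2 = 91.61 mm².
Equal strain + equilibrium ⇒ each member carries load in proportion to AE: A₁E₁ = 239800000 N, A₂E₂ = 9711000 N, ΣAE = 249500000 N.
δ = PL/ΣAE = 353000·313/249500000 = 0.4429 mm.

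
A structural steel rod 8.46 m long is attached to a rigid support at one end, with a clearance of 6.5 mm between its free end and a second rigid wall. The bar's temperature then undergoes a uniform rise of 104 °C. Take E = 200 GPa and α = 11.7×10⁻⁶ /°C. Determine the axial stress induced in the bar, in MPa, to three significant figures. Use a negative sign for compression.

Free thermal expansion αLΔT = 11.7e-6 · 8460 · 104 = 10.29 mm.
The walls engage after the gap closes; constrained expansion = 10.29 − 6.5 = 3.794 mm.
The walls impose strain ε = −(3.794)/8460 = -4.4848e-04; σ = Eε = 200000 · -4.4848e-04 = -89.7 MPa.

-89.7 MPa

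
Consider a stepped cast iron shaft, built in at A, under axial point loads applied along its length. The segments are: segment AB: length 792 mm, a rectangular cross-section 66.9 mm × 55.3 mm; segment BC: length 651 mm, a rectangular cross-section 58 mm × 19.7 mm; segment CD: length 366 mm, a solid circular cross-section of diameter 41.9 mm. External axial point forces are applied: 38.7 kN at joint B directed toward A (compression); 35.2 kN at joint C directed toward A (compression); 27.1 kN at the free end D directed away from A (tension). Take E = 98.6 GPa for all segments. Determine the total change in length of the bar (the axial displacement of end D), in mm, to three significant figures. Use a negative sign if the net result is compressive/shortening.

Internal axial forces (sectioning from the free end, tension +): N_CD = 27.1 kN, N_BC = -8.1 kN, N_AB = -46.8 kN.
A_AB = 3700 mm².
A_BC = 1143 mm².
A_CD = 1379 mm².
δ_AB = -46800·792/(3700·98600) = -0.1016 mm
δ_BC = -8100·651/(1143·98600) = -0.04681 mm
δ_CD = 27100·366/(1379·98600) = 0.07296 mm
δ = Σδ_i = -0.07546 mm.

-0.0755 mm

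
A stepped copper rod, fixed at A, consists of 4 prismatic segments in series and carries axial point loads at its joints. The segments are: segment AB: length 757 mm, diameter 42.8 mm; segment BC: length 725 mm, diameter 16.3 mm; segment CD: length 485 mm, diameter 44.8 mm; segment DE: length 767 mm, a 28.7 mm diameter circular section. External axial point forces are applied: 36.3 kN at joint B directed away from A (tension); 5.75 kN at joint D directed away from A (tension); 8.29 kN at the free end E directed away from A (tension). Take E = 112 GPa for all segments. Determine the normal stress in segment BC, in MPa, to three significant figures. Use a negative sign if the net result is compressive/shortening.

Internal axial forces (sectioning from the free end, tension +): N_DE = 8.29 kN, N_CD = 14.04 kN, N_BC = 14.04 kN, N_AB = 50.34 kN.
A_BC = 208.7 mm².
σ_BC = N_BC/A_BC = 14040/208.7 = 67.28 MPa.

67.3 MPa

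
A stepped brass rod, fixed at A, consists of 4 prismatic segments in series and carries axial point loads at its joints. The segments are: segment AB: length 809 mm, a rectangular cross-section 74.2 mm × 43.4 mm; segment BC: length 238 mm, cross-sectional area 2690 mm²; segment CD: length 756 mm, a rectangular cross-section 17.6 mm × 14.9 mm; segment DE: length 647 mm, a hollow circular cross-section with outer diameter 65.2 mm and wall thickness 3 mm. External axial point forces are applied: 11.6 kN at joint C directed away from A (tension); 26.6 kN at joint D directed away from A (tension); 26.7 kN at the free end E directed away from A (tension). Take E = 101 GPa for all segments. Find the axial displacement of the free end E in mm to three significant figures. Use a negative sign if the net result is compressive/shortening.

Internal axial forces (sectioning from the free end, tension +): N_DE = 26.7 kN, N_CD = 53.3 kN, N_BC = 64.9 kN, N_AB = 64.9 kN.
A_AB = 3220 mm².
A_CD = 262.2 mm².
A_DE = 586.2 mm².
δ_AB = 64900·809/(3220·101000) = 0.1614 mm
δ_BC = 64900·238/(2690·101000) = 0.05685 mm
δ_CD = 53300·756/(262.2·101000) = 1.521 mm
δ_DE = 26700·647/(586.2·101000) = 0.2918 mm
δ = Σδ_i = 2.031 mm.

2.03 mm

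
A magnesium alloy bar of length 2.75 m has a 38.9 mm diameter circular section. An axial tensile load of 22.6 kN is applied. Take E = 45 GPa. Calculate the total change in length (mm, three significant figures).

A = 1188 mm².
δ_mech = NL/(AE) = 22600·2750/(1188·45000) = 1.162 mm.

1.16 mm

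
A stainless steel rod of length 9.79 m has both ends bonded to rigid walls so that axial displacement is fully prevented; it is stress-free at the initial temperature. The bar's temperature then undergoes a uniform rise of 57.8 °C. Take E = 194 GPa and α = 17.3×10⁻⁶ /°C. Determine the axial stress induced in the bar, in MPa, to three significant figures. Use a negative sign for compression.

Free thermal expansion αLΔT = 17.3e-6 · 9790 · 57.8 = 9.789 mm.
The walls impose strain ε = −(9.789)/9790 = -9.9994e-04; σ = Eε = 194000 · -9.9994e-04 = -194 MPa.

-194 MPa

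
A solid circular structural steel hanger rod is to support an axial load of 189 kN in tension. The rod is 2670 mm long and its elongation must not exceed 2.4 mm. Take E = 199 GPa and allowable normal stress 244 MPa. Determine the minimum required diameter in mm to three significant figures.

Required area A ≥ P/σ_allow = 189000/244 = 774.6 mm².
For a solid circular section, d ≥ √(4A/π) = 31.4 mm.
Elongation limit: A ≥ PL/(Eδ_allow) = 189000·2670/(199000·2.4) = 1057 mm² ⇒ d ≥ 36.68 mm.
The elongation limit governs.

36.7 mm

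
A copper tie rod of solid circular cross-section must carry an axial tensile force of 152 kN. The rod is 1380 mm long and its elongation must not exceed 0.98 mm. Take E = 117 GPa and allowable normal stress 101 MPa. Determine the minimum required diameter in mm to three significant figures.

Required area A ≥ P/σ_allow = 152000/101 = 1505 mm².
For a solid circular section, d ≥ √(4A/π) = 43.77 mm.
Elongation limit: A ≥ PL/(Eδ_allow) = 152000·1380/(117000·0.98) = 1829 mm² ⇒ d ≥ 48.26 mm.
The elongation limit governs.

48.3 mm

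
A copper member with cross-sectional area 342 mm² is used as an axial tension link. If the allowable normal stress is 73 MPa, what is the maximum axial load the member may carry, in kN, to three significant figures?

25.0 kN

P_max = σ_allow · A = 73 · 342 = 24970 N = 24.97 kN.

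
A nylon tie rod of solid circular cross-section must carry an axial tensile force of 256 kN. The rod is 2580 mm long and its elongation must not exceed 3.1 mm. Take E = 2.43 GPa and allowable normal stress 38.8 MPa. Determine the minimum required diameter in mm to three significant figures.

334 mm

Required area A ≥ P/σ_allow = 256000/38.8 = 6598 mm².
For a solid circular section, d ≥ √(4A/π) = 91.66 mm.
Elongation limit: A ≥ PL/(Eδ_allow) = 256000·2580/(2430·3.1) = 87680 mm² ⇒ d ≥ 334.1 mm.
The elongation limit governs.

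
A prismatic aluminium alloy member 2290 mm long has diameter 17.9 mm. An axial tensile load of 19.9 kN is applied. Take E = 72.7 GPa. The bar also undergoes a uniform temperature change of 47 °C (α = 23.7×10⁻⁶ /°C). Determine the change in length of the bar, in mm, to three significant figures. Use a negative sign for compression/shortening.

A = 251.6 mm².
δ_mech = NL/(AE) = 19900·2290/(251.6·72700) = 2.491 mm.
δ_thermal = αLΔT = 23.7e-6·2290·47 = 2.551 mm.
δ = δ_mech + δ_thermal = 5.042 mm.

5.04 mm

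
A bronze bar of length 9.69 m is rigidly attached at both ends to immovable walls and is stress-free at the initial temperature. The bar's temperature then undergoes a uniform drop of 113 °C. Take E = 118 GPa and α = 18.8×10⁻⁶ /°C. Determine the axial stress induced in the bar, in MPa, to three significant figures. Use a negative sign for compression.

251 MPa

Free thermal expansion αLΔT = 18.8e-6 · 9690 · -113 = -20.59 mm.
The walls impose strain ε = −(-20.59)/9690 = 2.1244e-03; σ = Eε = 118000 · 2.1244e-03 = 250.7 MPa.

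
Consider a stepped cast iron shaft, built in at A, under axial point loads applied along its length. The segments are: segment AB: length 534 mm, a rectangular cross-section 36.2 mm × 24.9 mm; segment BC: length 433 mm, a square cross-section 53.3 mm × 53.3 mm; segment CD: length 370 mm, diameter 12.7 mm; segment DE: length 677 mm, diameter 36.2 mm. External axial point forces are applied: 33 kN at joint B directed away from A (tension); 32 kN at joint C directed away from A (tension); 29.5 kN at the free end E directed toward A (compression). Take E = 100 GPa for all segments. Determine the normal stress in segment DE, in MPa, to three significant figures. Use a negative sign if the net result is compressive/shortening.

-28.7 MPa

Internal axial forces (sectioning from the free end, tension +): N_DE = -29.5 kN, N_CD = -29.5 kN, N_BC = 2.5 kN, N_AB = 35.5 kN.
A_DE = 1029 mm².
σ_DE = N_DE/A_DE = -29500/1029 = -28.66 MPa.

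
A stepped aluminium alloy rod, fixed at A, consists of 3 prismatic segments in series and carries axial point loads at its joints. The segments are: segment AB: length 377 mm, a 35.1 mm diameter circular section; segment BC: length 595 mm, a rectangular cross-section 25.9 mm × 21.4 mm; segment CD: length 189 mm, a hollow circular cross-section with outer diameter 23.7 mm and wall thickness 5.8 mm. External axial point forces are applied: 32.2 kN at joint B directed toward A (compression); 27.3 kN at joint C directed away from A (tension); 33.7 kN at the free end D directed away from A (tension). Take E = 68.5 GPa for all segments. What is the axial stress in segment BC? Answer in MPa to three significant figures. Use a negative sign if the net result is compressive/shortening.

110 MPa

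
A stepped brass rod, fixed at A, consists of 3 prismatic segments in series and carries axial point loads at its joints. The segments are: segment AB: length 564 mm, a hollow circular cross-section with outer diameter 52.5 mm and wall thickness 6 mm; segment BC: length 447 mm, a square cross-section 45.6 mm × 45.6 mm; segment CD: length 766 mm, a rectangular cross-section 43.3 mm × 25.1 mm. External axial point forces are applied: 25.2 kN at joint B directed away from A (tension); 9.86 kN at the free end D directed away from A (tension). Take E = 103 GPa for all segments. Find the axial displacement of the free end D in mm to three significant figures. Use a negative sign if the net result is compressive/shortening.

0.307 mm

Internal axial forces (sectioning from the free end, tension +): N_CD = 9.86 kN, N_BC = 9.86 kN, N_AB = 35.06 kN.
A_AB = 876.5 mm².
A_BC = 2079 mm².
A_CD = 1087 mm².
δ_AB = 35060·564/(876.5·103000) = 0.219 mm
δ_BC = 9860·447/(2079·103000) = 0.02058 mm
δ_CD = 9860·766/(1087·103000) = 0.06747 mm
δ = Σδ_i = 0.3071 mm.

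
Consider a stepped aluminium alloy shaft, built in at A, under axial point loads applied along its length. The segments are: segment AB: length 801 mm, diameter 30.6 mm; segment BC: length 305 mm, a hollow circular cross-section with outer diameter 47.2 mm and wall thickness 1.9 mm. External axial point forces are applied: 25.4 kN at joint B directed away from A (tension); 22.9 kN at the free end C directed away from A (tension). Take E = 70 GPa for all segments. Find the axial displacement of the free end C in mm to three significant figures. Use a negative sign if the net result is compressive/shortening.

1.12 mm

Internal axial forces (sectioning from the free end, tension +): N_BC = 22.9 kN, N_AB = 48.3 kN.
A_AB = 735.4 mm².
A_BC = 270.4 mm².
δ_AB = 48300·801/(735.4·70000) = 0.7515 mm
δ_BC = 22900·305/(270.4·70000) = 0.369 mm
δ = Σδ_i = 1.121 mm.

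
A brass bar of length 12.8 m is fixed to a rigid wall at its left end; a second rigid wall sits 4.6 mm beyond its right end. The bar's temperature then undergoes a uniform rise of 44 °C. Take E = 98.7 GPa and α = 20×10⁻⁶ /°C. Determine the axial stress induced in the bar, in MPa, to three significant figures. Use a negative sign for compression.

Free thermal expansion αLΔT = 20e-6 · 12800 · 44 = 11.26 mm.
The walls engage after the gap closes; constrained expansion = 11.26 − 4.6 = 6.664 mm.
The walls impose strain ε = −(6.664)/12800 = -5.2062e-04; σ = Eε = 98700 · -5.2062e-04 = -51.39 MPa.

-51.4 MPa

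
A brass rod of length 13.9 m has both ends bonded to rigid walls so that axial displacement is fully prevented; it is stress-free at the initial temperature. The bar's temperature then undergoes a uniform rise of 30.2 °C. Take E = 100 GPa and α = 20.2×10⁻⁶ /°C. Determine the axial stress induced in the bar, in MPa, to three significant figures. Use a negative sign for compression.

Free thermal expansion αLΔT = 20.2e-6 · 13900 · 30.2 = 8.48 mm.
The walls impose strain ε = −(8.48)/13900 = -6.1004e-04; σ = Eε = 100000 · -6.1004e-04 = -61 MPa.

-61.0 MPa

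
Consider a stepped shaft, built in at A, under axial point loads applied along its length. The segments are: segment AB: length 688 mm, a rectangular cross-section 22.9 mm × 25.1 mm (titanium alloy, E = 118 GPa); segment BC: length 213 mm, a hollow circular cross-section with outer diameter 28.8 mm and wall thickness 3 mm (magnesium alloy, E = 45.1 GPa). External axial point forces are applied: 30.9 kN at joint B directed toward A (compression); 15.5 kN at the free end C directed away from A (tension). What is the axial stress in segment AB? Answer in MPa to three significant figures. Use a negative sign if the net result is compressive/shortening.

-26.8 MPa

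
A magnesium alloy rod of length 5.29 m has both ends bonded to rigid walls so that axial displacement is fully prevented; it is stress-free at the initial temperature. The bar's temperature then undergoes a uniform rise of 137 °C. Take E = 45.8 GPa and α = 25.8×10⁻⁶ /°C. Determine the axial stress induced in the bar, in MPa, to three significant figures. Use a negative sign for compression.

-162 MPa

Free thermal expansion αLΔT = 25.8e-6 · 5290 · 137 = 18.7 mm.
The walls impose strain ε = −(18.7)/5290 = -3.5346e-03; σ = Eε = 45800 · -3.5346e-03 = -161.9 MPa.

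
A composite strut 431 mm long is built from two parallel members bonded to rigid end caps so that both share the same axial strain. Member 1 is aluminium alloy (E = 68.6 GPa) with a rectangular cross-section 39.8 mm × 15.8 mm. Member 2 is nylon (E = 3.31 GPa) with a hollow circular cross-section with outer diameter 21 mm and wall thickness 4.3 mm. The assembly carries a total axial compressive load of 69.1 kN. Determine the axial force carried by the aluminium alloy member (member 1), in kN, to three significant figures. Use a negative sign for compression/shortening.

-67.9 kN

A_1 = 628.8 mm².
A_2 = 225.6 mm².
Equal strain + equilibrium ⇒ each member carries load in proportion to AE: A₁E₁ = 43140000 N, A₂E₂ = 746700 N, ΣAE = 43890000 N.
F₁ = P·A₁E₁/ΣAE = -69100·43140000/43890000 = -67920 N.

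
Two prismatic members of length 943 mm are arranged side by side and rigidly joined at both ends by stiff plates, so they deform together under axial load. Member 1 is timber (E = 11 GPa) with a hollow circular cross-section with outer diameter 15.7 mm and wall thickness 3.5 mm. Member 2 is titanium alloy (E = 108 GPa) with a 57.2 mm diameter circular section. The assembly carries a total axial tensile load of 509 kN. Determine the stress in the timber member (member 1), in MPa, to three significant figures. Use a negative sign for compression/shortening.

20.1 MPa

A_1 = 134.1 mm².
A_2 = 2570 mm².
Equal strain + equilibrium ⇒ each member carries load in proportion to AE: A₁E₁ = 1476000 N, A₂E₂ = 277500000 N, ΣAE = 279000000 N.
σ₁ = P·E₁/ΣAE = 509000·11000/279000000 = 20.07 MPa.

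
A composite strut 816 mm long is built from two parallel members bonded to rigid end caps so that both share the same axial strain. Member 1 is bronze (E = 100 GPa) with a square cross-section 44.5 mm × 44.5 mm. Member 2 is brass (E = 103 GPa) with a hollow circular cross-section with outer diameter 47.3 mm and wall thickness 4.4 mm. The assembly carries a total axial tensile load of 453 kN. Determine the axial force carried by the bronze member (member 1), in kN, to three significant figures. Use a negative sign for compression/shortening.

346 kN

A_1 = 1980 mm².
A_2 = 593 mm².
Equal strain + equilibrium ⇒ each member carries load in proportion to AE: A₁E₁ = 198000000 N, A₂E₂ = 61080000 N, ΣAE = 259100000 N.
F₁ = P·A₁E₁/ΣAE = 453000·198000000/259100000 = 346200 N.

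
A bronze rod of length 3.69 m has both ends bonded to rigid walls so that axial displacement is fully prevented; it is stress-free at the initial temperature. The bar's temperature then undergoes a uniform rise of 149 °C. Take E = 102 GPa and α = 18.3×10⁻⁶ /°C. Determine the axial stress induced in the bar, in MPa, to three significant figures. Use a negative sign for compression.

-278 MPa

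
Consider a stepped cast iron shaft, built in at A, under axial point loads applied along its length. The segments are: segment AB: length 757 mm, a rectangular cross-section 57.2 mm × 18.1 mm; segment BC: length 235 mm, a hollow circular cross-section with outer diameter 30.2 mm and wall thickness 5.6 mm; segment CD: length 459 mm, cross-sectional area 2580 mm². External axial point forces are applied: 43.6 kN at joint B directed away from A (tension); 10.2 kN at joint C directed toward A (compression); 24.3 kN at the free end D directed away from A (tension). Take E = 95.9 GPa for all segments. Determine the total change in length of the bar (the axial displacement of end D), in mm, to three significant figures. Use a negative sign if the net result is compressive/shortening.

Internal axial forces (sectioning from the free end, tension +): N_CD = 24.3 kN, N_BC = 14.1 kN, N_AB = 57.7 kN.
A_AB = 1035 mm².
A_BC = 432.8 mm².
δ_AB = 57700·757/(1035·95900) = 0.4399 mm
δ_BC = 14100·235/(432.8·95900) = 0.07984 mm
δ_CD = 24300·459/(2580·95900) = 0.04508 mm
δ = Σδ_i = 0.5648 mm.

0.565 mm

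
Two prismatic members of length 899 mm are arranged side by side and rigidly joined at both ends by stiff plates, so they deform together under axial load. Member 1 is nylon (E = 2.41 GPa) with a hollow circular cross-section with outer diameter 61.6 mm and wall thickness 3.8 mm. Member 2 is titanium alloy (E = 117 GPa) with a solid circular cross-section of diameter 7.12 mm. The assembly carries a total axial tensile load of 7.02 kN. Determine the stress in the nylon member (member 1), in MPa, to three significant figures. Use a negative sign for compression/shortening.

A_1 = 690 mm².
A_2 = 39.82 mm².
Equal strain + equilibrium ⇒ each member carries load in proportion to AE: A₁E₁ = 1663000 N, A₂E₂ = 4658000 N, ΣAE = 6321000 N.
σ₁ = P·E₁/ΣAE = 7020·2410/6321000 = 2.676 MPa.

2.68 MPa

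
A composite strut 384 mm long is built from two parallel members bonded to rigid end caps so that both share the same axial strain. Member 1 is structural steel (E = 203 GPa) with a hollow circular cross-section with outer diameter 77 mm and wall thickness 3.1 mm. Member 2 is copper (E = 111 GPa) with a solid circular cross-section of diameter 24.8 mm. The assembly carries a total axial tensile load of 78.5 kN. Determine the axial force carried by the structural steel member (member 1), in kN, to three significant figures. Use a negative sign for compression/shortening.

A_1 = 719.7 mm².
A_2 = 483.1 mm².
Equal strain + equilibrium ⇒ each member carries load in proportion to AE: A₁E₁ = 146100000 N, A₂E₂ = 53620000 N, ΣAE = 199700000 N.
F₁ = P·A₁E₁/ΣAE = 78500·146100000/199700000 = 57430 N.

57.4 kN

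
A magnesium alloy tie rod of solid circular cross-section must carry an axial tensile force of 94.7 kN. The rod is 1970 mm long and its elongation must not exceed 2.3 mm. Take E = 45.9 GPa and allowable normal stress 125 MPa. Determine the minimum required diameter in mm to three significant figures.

47.4 mm

Required area A ≥ P/σ_allow = 94700/125 = 757.6 mm².
For a solid circular section, d ≥ √(4A/π) = 31.06 mm.
Elongation limit: A ≥ PL/(Eδ_allow) = 94700·1970/(45900·2.3) = 1767 mm² ⇒ d ≥ 47.43 mm.
The elongation limit governs.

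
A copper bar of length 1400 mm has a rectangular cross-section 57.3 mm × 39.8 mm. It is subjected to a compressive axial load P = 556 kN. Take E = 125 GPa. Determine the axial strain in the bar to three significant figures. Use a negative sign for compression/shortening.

A = 2281 mm².
σ = N/A = -243.8 MPa; ε = σ/E = -243.8/125000 = -1.950e-03.

-0.00195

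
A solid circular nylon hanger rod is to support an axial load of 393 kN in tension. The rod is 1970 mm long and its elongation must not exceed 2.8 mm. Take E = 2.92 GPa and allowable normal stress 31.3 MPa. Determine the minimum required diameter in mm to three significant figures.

Required area A ≥ P/σ_allow = 393000/31.3 = 12560 mm².
For a solid circular section, d ≥ √(4A/π) = 126.4 mm.
Elongation limit: A ≥ PL/(Eδ_allow) = 393000·1970/(2920·2.8) = 94690 mm² ⇒ d ≥ 347.2 mm.
The elongation limit governs.

347 mm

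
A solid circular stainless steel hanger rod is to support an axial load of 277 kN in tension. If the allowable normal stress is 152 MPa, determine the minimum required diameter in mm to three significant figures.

48.2 mm

Required area A ≥ P/σ_allow = 277000/152 = 1822 mm².
For a solid circular section, d ≥ √(4A/π) = 48.17 mm.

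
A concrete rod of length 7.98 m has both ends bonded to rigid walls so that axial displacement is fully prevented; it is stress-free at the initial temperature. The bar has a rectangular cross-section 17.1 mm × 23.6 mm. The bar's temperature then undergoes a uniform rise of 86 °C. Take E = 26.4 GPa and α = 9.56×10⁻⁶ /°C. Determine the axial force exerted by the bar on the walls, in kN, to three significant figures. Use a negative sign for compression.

-8.76 kN

Free thermal expansion αLΔT = 9.56e-6 · 7980 · 86 = 6.561 mm.
The walls impose strain ε = −(6.561)/7980 = -8.2216e-04; σ = Eε = 26400 · -8.2216e-04 = -21.71 MPa.
Wall reaction R = σ·A = -21.71·403.6 = -8759 N = -8.759 kN.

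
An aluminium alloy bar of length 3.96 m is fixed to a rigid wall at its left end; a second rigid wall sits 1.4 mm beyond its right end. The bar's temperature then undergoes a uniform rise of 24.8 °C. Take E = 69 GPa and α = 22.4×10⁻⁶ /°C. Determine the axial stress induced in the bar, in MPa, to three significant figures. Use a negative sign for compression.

Free thermal expansion αLΔT = 22.4e-6 · 3960 · 24.8 = 2.2 mm.
The walls engage after the gap closes; constrained expansion = 2.2 − 1.4 = 0.7999 mm.
The walls impose strain ε = −(0.7999)/3960 = -2.0198e-04; σ = Eε = 69000 · -2.0198e-04 = -13.94 MPa.

-13.9 MPa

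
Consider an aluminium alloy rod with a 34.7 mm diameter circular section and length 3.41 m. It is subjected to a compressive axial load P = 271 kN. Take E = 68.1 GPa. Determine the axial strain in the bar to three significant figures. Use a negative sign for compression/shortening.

-0.00421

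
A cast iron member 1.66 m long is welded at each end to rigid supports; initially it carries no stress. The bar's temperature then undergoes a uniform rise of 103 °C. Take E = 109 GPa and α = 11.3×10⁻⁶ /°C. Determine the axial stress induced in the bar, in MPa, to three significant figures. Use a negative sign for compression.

Free thermal expansion αLΔT = 11.3e-6 · 1660 · 103 = 1.932 mm.
The walls impose strain ε = −(1.932)/1660 = -1.1639e-03; σ = Eε = 109000 · -1.1639e-03 = -126.9 MPa.

-127 MPa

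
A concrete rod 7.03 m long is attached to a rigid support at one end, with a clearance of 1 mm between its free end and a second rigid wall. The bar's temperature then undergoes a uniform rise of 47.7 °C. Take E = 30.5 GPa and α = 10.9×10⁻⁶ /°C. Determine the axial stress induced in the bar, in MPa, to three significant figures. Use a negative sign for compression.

Free thermal expansion αLΔT = 10.9e-6 · 7030 · 47.7 = 3.655 mm.
The walls engage after the gap closes; constrained expansion = 3.655 − 1 = 2.655 mm.
The walls impose strain ε = −(2.655)/7030 = -3.7768e-04; σ = Eε = 30500 · -3.7768e-04 = -11.52 MPa.

-11.5 MPa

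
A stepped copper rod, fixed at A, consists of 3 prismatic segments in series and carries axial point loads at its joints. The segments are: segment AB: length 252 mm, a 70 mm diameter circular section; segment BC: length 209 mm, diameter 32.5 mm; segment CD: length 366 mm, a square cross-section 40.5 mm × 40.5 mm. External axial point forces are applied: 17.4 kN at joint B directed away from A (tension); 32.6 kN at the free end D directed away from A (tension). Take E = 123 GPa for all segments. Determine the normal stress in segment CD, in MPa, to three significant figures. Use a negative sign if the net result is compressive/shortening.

19.9 MPa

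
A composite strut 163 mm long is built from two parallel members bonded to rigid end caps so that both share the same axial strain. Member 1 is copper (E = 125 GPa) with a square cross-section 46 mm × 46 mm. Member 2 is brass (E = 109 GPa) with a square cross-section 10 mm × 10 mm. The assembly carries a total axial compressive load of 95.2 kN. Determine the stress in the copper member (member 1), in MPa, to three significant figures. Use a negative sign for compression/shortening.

-43.2 MPa

A_1 = 2116 mm².
A_2 = 100 mm².
Equal strain + equilibrium ⇒ each member carries load in proportion to AE: A₁E₁ = 264500000 N, A₂E₂ = 10900000 N, ΣAE = 275400000 N.
σ₁ = P·E₁/ΣAE = -95200·125000/275400000 = -43.21 MPa.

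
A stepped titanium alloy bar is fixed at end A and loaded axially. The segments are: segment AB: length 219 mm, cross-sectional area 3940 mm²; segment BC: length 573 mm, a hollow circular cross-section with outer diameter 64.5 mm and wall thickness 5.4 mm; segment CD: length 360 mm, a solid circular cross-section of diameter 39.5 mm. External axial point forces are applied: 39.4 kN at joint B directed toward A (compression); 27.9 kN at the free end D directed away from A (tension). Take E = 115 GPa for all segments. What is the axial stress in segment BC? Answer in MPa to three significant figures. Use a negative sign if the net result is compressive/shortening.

27.8 MPa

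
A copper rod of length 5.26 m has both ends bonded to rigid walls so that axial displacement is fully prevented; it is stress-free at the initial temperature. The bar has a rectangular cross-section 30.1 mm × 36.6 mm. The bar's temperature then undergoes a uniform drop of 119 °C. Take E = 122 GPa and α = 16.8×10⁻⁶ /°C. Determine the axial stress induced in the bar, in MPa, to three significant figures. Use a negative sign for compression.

244 MPa

Free thermal expansion αLΔT = 16.8e-6 · 5260 · -119 = -10.52 mm.
The walls impose strain ε = −(-10.52)/5260 = 1.9992e-03; σ = Eε = 122000 · 1.9992e-03 = 243.9 MPa.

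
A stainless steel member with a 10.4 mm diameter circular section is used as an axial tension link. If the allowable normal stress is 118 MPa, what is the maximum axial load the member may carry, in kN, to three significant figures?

10.0 kN

A = 84.95 mm².
P_max = σ_allow · A = 118 · 84.95 = 10020 N = 10.02 kN.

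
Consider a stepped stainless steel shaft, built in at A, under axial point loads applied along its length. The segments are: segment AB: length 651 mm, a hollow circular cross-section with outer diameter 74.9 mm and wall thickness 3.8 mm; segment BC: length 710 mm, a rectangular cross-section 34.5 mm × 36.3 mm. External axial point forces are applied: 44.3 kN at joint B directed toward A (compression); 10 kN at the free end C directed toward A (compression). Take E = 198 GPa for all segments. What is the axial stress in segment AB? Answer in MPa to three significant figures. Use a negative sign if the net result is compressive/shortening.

-64.0 MPa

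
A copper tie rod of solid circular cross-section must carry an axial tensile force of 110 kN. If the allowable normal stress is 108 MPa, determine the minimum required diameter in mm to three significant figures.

36.0 mm

Required area A ≥ P/σ_allow = 110000/108 = 1019 mm².
For a solid circular section, d ≥ √(4A/π) = 36.01 mm.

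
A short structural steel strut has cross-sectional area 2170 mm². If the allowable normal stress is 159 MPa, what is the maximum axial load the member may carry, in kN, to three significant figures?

345 kN

P_max = σ_allow · A = 159 · 2170 = 345000 N = 345 kN.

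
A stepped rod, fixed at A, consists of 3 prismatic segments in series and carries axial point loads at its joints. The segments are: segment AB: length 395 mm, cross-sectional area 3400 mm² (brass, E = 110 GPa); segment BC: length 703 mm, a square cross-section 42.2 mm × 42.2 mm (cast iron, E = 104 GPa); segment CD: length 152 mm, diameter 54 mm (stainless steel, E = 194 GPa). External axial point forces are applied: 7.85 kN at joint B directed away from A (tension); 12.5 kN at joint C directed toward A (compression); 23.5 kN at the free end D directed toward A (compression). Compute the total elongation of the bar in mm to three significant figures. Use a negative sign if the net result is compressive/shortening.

Internal axial forces (sectioning from the free end, tension +): N_CD = -23.5 kN, N_BC = -36 kN, N_AB = -28.15 kN.
A_BC = 1781 mm².
A_CD = 2290 mm².
δ_AB = -28150·395/(3400·110000) = -0.02973 mm
δ_BC = -36000·703/(1781·104000) = -0.1366 mm
δ_CD = -23500·152/(2290·194000) = -0.00804 mm
δ = Σδ_i = -0.1744 mm.

-0.174 mm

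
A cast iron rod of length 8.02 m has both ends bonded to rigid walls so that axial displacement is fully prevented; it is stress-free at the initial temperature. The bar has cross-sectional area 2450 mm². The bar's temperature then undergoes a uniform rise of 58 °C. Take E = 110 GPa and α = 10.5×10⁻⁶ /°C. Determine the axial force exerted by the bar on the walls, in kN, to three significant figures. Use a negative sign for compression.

-164 kN

Free thermal expansion αLΔT = 10.5e-6 · 8020 · 58 = 4.884 mm.
The walls impose strain ε = −(4.884)/8020 = -6.0900e-04; σ = Eε = 110000 · -6.0900e-04 = -66.99 MPa.
Wall reaction R = σ·A = -66.99·2450 = -164100 N = -164.1 kN.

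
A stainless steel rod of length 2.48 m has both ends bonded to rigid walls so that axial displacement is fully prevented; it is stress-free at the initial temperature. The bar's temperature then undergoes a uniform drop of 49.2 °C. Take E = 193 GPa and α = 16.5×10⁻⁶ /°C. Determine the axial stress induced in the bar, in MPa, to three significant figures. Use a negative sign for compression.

157 MPa

Free thermal expansion αLΔT = 16.5e-6 · 2480 · -49.2 = -2.013 mm.
The walls impose strain ε = −(-2.013)/2480 = 8.1180e-04; σ = Eε = 193000 · 8.1180e-04 = 156.7 MPa.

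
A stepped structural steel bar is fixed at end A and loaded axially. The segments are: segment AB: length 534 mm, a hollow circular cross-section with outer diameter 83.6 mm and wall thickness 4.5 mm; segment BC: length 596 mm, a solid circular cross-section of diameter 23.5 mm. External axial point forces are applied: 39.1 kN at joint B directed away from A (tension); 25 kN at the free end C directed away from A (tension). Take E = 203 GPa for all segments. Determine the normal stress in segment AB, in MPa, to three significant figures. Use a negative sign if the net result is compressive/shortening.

57.3 MPa

Internal axial forces (sectioning from the free end, tension +): N_BC = 25 kN, N_AB = 64.1 kN.
A_AB = 1118 mm².
σ_AB = N_AB/A_AB = 64100/1118 = 57.32 MPa.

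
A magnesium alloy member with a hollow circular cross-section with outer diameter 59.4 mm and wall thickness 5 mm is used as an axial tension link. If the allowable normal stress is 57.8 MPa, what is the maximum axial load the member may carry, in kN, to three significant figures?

49.4 kN

A = 854.5 mm².
P_max = σ_allow · A = 57.8 · 854.5 = 49390 N = 49.39 kN.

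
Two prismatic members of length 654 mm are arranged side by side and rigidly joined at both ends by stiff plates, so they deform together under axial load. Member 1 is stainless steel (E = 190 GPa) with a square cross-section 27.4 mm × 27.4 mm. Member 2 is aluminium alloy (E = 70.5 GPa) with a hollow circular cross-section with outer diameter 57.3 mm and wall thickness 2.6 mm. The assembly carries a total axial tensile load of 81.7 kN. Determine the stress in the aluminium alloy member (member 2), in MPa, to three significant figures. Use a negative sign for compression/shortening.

33.1 MPa

A_1 = 750.8 mm².
A_2 = 446.8 mm².
Equal strain + equilibrium ⇒ each member carries load in proportion to AE: A₁E₁ = 142600000 N, A₂E₂ = 31500000 N, ΣAE = 174100000 N.
σ₂ = P·E₂/ΣAE = 81700·70500/174100000 = 33.08 MPa.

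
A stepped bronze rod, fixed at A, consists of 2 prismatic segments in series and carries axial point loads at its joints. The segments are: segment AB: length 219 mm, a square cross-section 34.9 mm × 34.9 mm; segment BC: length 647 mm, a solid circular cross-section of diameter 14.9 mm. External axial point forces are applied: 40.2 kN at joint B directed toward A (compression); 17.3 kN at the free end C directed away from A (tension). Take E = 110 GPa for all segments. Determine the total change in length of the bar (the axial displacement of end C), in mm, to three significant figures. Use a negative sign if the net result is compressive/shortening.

0.546 mm

Internal axial forces (sectioning from the free end, tension +): N_BC = 17.3 kN, N_AB = -22.9 kN.
A_AB = 1218 mm².
A_BC = 174.4 mm².
δ_AB = -22900·219/(1218·110000) = -0.03743 mm
δ_BC = 17300·647/(174.4·110000) = 0.5836 mm
δ = Σδ_i = 0.5461 mm.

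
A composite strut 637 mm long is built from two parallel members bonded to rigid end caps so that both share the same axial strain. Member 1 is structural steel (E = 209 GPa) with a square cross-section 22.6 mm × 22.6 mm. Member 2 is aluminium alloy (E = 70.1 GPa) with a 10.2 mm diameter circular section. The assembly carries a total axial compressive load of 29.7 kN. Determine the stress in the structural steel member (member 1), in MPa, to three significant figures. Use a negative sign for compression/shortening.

A_1 = 510.8 mm².
A_2 = 81.71 mm².
Equal strain + equilibrium ⇒ each member carries load in proportion to AE: A₁E₁ = 106700000 N, A₂E₂ = 5728000 N, ΣAE = 112500000 N.
σ₁ = P·E₁/ΣAE = -29700·209000/112500000 = -55.19 MPa.

-55.2 MPa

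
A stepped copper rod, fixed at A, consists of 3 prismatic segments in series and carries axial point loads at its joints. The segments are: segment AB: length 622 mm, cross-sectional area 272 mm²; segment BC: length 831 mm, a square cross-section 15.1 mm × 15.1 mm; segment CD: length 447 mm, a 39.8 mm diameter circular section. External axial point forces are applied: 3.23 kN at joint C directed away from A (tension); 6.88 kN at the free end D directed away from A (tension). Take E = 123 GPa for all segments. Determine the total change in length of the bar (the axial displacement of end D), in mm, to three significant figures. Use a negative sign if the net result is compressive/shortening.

0.508 mm

Internal axial forces (sectioning from the free end, tension +): N_CD = 6.88 kN, N_BC = 10.11 kN, N_AB = 10.11 kN.
A_BC = 228 mm².
A_CD = 1244 mm².
δ_AB = 10110·622/(272·123000) = 0.188 mm
δ_BC = 10110·831/(228·123000) = 0.2996 mm
δ_CD = 6880·447/(1244·123000) = 0.0201 mm
δ = Σδ_i = 0.5076 mm.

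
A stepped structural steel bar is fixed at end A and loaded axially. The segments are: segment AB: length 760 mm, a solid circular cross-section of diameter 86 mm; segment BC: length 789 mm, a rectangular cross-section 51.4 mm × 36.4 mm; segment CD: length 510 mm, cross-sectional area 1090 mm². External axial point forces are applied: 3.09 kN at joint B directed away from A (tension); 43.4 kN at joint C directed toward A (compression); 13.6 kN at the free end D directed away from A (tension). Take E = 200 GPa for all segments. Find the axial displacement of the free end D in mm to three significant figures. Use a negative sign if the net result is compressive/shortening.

-0.0485 mm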